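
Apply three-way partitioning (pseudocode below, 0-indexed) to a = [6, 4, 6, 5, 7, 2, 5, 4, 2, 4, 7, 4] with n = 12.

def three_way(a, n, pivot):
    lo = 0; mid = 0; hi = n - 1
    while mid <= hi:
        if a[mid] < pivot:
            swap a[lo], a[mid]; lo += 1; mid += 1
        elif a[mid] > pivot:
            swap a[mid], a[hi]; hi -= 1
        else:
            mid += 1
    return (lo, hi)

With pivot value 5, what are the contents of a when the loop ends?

[4, 4, 4, 2, 2, 4, 5, 5, 7, 7, 6, 6]

lo=0 mid=0 hi=11
6>5: swap(0,11), hi=10 ⇒ [4, 4, 6, 5, 7, 2, 5, 4, 2, 4, 7, 6]
4<5: swap(0,0), lo=1 mid=1 ⇒ [4, 4, 6, 5, 7, 2, 5, 4, 2, 4, 7, 6]
4<5: swap(1,1), lo=2 mid=2 ⇒ [4, 4, 6, 5, 7, 2, 5, 4, 2, 4, 7, 6]
6>5: swap(2,10), hi=9 ⇒ [4, 4, 7, 5, 7, 2, 5, 4, 2, 4, 6, 6]
7>5: swap(2,9), hi=8 ⇒ [4, 4, 4, 5, 7, 2, 5, 4, 2, 7, 6, 6]
4<5: swap(2,2), lo=3 mid=3 ⇒ [4, 4, 4, 5, 7, 2, 5, 4, 2, 7, 6, 6]
5=5: mid=4
7>5: swap(4,8), hi=7 ⇒ [4, 4, 4, 5, 2, 2, 5, 4, 7, 7, 6, 6]
2<5: swap(3,4), lo=4 mid=5 ⇒ [4, 4, 4, 2, 5, 2, 5, 4, 7, 7, 6, 6]
2<5: swap(4,5), lo=5 mid=6 ⇒ [4, 4, 4, 2, 2, 5, 5, 4, 7, 7, 6, 6]
5=5: mid=7
4<5: swap(5,7), lo=6 mid=8 ⇒ [4, 4, 4, 2, 2, 4, 5, 5, 7, 7, 6, 6]
done. lo=6 hi=7; a=[4, 4, 4, 2, 2, 4, 5, 5, 7, 7, 6, 6]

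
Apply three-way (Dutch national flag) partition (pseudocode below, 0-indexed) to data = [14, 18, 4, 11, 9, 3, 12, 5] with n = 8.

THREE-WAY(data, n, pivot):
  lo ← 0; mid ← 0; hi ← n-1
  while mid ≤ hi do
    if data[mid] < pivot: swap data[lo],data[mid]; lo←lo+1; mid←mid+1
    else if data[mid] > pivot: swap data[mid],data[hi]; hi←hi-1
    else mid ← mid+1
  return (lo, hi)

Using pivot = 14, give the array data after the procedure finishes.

lo=0 mid=0 hi=7
14=14: mid=1
18>14: swap(1,7), hi=6 ⇒ [14, 5, 4, 11, 9, 3, 12, 18]
5<14: swap(0,1), lo=1 mid=2 ⇒ [5, 14, 4, 11, 9, 3, 12, 18]
4<14: swap(1,2), lo=2 mid=3 ⇒ [5, 4, 14, 11, 9, 3, 12, 18]
11<14: swap(2,3), lo=3 mid=4 ⇒ [5, 4, 11, 14, 9, 3, 12, 18]
9<14: swap(3,4), lo=4 mid=5 ⇒ [5, 4, 11, 9, 14, 3, 12, 18]
3<14: swap(4,5), lo=5 mid=6 ⇒ [5, 4, 11, 9, 3, 14, 12, 18]
12<14: swap(5,6), lo=6 mid=7 ⇒ [5, 4, 11, 9, 3, 12, 14, 18]
done. lo=6 hi=6; data=[5, 4, 11, 9, 3, 12, 14, 18]

[5, 4, 11, 9, 3, 12, 14, 18]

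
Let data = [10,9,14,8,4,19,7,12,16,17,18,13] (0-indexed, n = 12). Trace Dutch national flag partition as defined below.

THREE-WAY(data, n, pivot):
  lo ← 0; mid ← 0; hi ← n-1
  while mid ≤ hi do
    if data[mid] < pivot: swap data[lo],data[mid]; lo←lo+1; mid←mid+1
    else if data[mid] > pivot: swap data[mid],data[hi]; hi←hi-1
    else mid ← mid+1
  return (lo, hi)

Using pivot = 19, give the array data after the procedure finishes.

lo=0 mid=0 hi=11
10<19: swap(0,0), lo=1 mid=1 ⇒ [10,9,14,8,4,19,7,12,16,17,18,13]
9<19: swap(1,1), lo=2 mid=2 ⇒ [10,9,14,8,4,19,7,12,16,17,18,13]
14<19: swap(2,2), lo=3 mid=3 ⇒ [10,9,14,8,4,19,7,12,16,17,18,13]
8<19: swap(3,3), lo=4 mid=4 ⇒ [10,9,14,8,4,19,7,12,16,17,18,13]
4<19: swap(4,4), lo=5 mid=5 ⇒ [10,9,14,8,4,19,7,12,16,17,18,13]
19=19: mid=6
7<19: swap(5,6), lo=6 mid=7 ⇒ [10,9,14,8,4,7,19,12,16,17,18,13]
12<19: swap(6,7), lo=7 mid=8 ⇒ [10,9,14,8,4,7,12,19,16,17,18,13]
16<19: swap(7,8), lo=8 mid=9 ⇒ [10,9,14,8,4,7,12,16,19,17,18,13]
17<19: swap(8,9), lo=9 mid=10 ⇒ [10,9,14,8,4,7,12,16,17,19,18,13]
18<19: swap(9,10), lo=10 mid=11 ⇒ [10,9,14,8,4,7,12,16,17,18,19,13]
13<19: swap(10,11), lo=11 mid=12 ⇒ [10,9,14,8,4,7,12,16,17,18,13,19]
done. lo=11 hi=11; data=[10,9,14,8,4,7,12,16,17,18,13,19]

[10,9,14,8,4,7,12,16,17,18,13,19]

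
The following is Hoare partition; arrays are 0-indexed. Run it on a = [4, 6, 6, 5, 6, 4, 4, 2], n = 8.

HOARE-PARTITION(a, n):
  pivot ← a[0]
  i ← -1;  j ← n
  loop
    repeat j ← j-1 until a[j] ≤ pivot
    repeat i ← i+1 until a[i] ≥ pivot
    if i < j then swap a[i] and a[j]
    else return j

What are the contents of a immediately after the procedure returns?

pivot=4
j stops at 7 (2), i stops at 0 (4); swap ⇒ [2, 6, 6, 5, 6, 4, 4, 4]
j stops at 6 (4), i stops at 1 (6); swap ⇒ [2, 4, 6, 5, 6, 4, 6, 4]
j stops at 5 (4), i stops at 2 (6); swap ⇒ [2, 4, 4, 5, 6, 6, 6, 4]
j stops at 2, i stops at 3; i≥j ⇒ return 2. a=[2, 4, 4, 5, 6, 6, 6, 4]

[2, 4, 4, 5, 6, 6, 6, 4]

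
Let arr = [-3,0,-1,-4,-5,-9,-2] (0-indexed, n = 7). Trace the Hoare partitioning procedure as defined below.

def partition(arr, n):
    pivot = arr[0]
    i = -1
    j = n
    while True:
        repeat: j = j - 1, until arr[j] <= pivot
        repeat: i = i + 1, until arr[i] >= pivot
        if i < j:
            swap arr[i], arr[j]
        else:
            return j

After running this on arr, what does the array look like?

[-9,-5,-4,-1,0,-3,-2]

pivot=-3
j stops at 5 (-9), i stops at 0 (-3); swap ⇒ [-9,0,-1,-4,-5,-3,-2]
j stops at 4 (-5), i stops at 1 (0); swap ⇒ [-9,-5,-1,-4,0,-3,-2]
j stops at 3 (-4), i stops at 2 (-1); swap ⇒ [-9,-5,-4,-1,0,-3,-2]
j stops at 2, i stops at 3; i≥j ⇒ return 2. arr=[-9,-5,-4,-1,0,-3,-2]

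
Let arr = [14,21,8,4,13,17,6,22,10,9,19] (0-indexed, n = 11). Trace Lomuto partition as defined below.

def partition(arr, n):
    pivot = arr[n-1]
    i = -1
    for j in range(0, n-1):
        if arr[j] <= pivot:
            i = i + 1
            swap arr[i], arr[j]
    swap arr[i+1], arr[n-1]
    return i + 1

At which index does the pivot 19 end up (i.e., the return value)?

8

pivot = arr[10] = 19; i = -1
j=0: arr[0]=14 ≤ 19 → i=0, swap arr[0],arr[0] (no change) → [14,21,8,4,13,17,6,22,10,9,19]
j=1: arr[1]=21 > 19 → no swap
j=2: arr[2]=8 ≤ 19 → i=1, swap arr[1],arr[2] → [14,8,21,4,13,17,6,22,10,9,19]
j=3: arr[3]=4 ≤ 19 → i=2, swap arr[2],arr[3] → [14,8,4,21,13,17,6,22,10,9,19]
j=4: arr[4]=13 ≤ 19 → i=3, swap arr[3],arr[4] → [14,8,4,13,21,17,6,22,10,9,19]
j=5: arr[5]=17 ≤ 19 → i=4, swap arr[4],arr[5] → [14,8,4,13,17,21,6,22,10,9,19]
j=6: arr[6]=6 ≤ 19 → i=5, swap arr[5],arr[6] → [14,8,4,13,17,6,21,22,10,9,19]
j=7: arr[7]=22 > 19 → no swap
j=8: arr[8]=10 ≤ 19 → i=6, swap arr[6],arr[8] → [14,8,4,13,17,6,10,22,21,9,19]
j=9: arr[9]=9 ≤ 19 → i=7, swap arr[7],arr[9] → [14,8,4,13,17,6,10,9,21,22,19]
final swap arr[8],arr[10] → [14,8,4,13,17,6,10,9,19,22,21]; return 8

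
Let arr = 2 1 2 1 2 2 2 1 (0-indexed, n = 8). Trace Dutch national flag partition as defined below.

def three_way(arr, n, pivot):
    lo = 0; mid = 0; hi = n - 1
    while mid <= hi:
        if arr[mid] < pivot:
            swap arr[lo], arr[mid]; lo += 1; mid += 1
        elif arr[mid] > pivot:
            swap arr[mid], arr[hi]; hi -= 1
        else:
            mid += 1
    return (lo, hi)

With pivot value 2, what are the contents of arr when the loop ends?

1 1 1 2 2 2 2 2

lo=0 mid=0 hi=7
2=2: mid=1
1<2: swap(0,1), lo=1 mid=2 ⇒ 1 2 2 1 2 2 2 1
2=2: mid=3
1<2: swap(1,3), lo=2 mid=4 ⇒ 1 1 2 2 2 2 2 1
2=2: mid=5
2=2: mid=6
2=2: mid=7
1<2: swap(2,7), lo=3 mid=8 ⇒ 1 1 1 2 2 2 2 2
done. lo=3 hi=7; arr=1 1 1 2 2 2 2 2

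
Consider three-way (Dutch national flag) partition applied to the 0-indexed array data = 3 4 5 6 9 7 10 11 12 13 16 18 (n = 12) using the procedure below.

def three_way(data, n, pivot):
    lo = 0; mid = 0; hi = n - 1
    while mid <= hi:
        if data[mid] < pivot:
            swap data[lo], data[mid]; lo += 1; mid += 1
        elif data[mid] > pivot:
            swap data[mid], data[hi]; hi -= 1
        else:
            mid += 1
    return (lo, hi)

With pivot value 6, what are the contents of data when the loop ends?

pivot = 6; lo=0, mid=0, hi=11
data[mid]=3<6: swap data[0],data[0]; lo=1,mid=1 → 3 4 5 6 9 7 10 11 12 13 16 18
data[mid]=4<6: swap data[1],data[1]; lo=2,mid=2 → 3 4 5 6 9 7 10 11 12 13 16 18
data[mid]=5<6: swap data[2],data[2]; lo=3,mid=3 → 3 4 5 6 9 7 10 11 12 13 16 18
data[mid]=6=6: mid=4
data[mid]=9>6: swap data[4],data[11]; hi=10 → 3 4 5 6 18 7 10 11 12 13 16 9
data[mid]=18>6: swap data[4],data[10]; hi=9 → 3 4 5 6 16 7 10 11 12 13 18 9
data[mid]=16>6: swap data[4],data[9]; hi=8 → 3 4 5 6 13 7 10 11 12 16 18 9
data[mid]=13>6: swap data[4],data[8]; hi=7 → 3 4 5 6 12 7 10 11 13 16 18 9
data[mid]=12>6: swap data[4],data[7]; hi=6 → 3 4 5 6 11 7 10 12 13 16 18 9
data[mid]=11>6: swap data[4],data[6]; hi=5 → 3 4 5 6 10 7 11 12 13 16 18 9
data[mid]=10>6: swap data[4],data[5]; hi=4 → 3 4 5 6 7 10 11 12 13 16 18 9
data[mid]=7>6: swap data[4],data[4]; hi=3 → 3 4 5 6 7 10 11 12 13 16 18 9
end: lo=3, hi=3; data = 3 4 5 6 7 10 11 12 13 16 18 9

3 4 5 6 7 10 11 12 13 16 18 9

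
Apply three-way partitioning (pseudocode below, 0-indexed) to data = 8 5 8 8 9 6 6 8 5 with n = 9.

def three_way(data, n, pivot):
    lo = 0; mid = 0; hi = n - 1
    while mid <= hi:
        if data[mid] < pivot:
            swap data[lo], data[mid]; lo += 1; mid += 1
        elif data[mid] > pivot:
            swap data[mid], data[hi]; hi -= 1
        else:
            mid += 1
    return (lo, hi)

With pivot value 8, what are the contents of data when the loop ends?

5 5 6 6 8 8 8 8 9

pivot = 8; lo=0, mid=0, hi=8
data[mid]=8=8: mid=1
data[mid]=5<8: swap data[0],data[1]; lo=1,mid=2 → 5 8 8 8 9 6 6 8 5
data[mid]=8=8: mid=3
data[mid]=8=8: mid=4
data[mid]=9>8: swap data[4],data[8]; hi=7 → 5 8 8 8 5 6 6 8 9
data[mid]=5<8: swap data[1],data[4]; lo=2,mid=5 → 5 5 8 8 8 6 6 8 9
data[mid]=6<8: swap data[2],data[5]; lo=3,mid=6 → 5 5 6 8 8 8 6 8 9
data[mid]=6<8: swap data[3],data[6]; lo=4,mid=7 → 5 5 6 6 8 8 8 8 9
data[mid]=8=8: mid=8
end: lo=4, hi=7; data = 5 5 6 6 8 8 8 8 9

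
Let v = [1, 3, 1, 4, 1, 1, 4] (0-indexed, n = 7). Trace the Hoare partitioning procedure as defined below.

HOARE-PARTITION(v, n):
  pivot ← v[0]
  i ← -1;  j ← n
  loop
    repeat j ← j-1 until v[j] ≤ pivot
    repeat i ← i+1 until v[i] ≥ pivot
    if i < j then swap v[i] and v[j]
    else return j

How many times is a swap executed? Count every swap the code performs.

pivot = v[0] = 1; i = -1, j = 7
j→5 (v[5]=1≤1), i→0 (v[0]=1≥1); i<j, swap → [1, 3, 1, 4, 1, 1, 4]
j→4 (v[4]=1≤1), i→1 (v[1]=3≥1); i<j, swap → [1, 1, 1, 4, 3, 1, 4]
j→2, i→2; i≥j, return j=2. v = [1, 1, 1, 4, 3, 1, 4]

2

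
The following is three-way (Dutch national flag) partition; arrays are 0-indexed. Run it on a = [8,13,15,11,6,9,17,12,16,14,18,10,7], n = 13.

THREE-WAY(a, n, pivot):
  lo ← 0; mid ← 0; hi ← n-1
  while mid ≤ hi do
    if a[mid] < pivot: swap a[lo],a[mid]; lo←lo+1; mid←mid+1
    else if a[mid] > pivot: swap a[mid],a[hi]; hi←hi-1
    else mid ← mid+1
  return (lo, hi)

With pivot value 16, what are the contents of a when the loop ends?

lo=0 mid=0 hi=12
8<16: swap(0,0), lo=1 mid=1 ⇒ [8,13,15,11,6,9,17,12,16,14,18,10,7]
13<16: swap(1,1), lo=2 mid=2 ⇒ [8,13,15,11,6,9,17,12,16,14,18,10,7]
15<16: swap(2,2), lo=3 mid=3 ⇒ [8,13,15,11,6,9,17,12,16,14,18,10,7]
11<16: swap(3,3), lo=4 mid=4 ⇒ [8,13,15,11,6,9,17,12,16,14,18,10,7]
6<16: swap(4,4), lo=5 mid=5 ⇒ [8,13,15,11,6,9,17,12,16,14,18,10,7]
9<16: swap(5,5), lo=6 mid=6 ⇒ [8,13,15,11,6,9,17,12,16,14,18,10,7]
17>16: swap(6,12), hi=11 ⇒ [8,13,15,11,6,9,7,12,16,14,18,10,17]
7<16: swap(6,6), lo=7 mid=7 ⇒ [8,13,15,11,6,9,7,12,16,14,18,10,17]
12<16: swap(7,7), lo=8 mid=8 ⇒ [8,13,15,11,6,9,7,12,16,14,18,10,17]
16=16: mid=9
14<16: swap(8,9), lo=9 mid=10 ⇒ [8,13,15,11,6,9,7,12,14,16,18,10,17]
18>16: swap(10,11), hi=10 ⇒ [8,13,15,11,6,9,7,12,14,16,10,18,17]
10<16: swap(9,10), lo=10 mid=11 ⇒ [8,13,15,11,6,9,7,12,14,10,16,18,17]
done. lo=10 hi=10; a=[8,13,15,11,6,9,7,12,14,10,16,18,17]

[8,13,15,11,6,9,7,12,14,10,16,18,17]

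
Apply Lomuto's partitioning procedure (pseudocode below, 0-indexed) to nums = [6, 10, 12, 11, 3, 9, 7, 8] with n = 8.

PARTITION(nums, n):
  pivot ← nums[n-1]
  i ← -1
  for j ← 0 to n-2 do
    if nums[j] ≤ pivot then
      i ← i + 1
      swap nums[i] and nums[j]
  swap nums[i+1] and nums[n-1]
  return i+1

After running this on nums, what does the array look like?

[6, 3, 7, 8, 10, 9, 12, 11]

pivot = nums[7] = 8; i = -1
j=0: nums[0]=6 ≤ 8 → i=0, swap nums[0],nums[0] (no change) → [6, 10, 12, 11, 3, 9, 7, 8]
j=1: nums[1]=10 > 8 → no swap
j=2: nums[2]=12 > 8 → no swap
j=3: nums[3]=11 > 8 → no swap
j=4: nums[4]=3 ≤ 8 → i=1, swap nums[1],nums[4] → [6, 3, 12, 11, 10, 9, 7, 8]
j=5: nums[5]=9 > 8 → no swap
j=6: nums[6]=7 ≤ 8 → i=2, swap nums[2],nums[6] → [6, 3, 7, 11, 10, 9, 12, 8]
final swap nums[3],nums[7] → [6, 3, 7, 8, 10, 9, 12, 11]; return 3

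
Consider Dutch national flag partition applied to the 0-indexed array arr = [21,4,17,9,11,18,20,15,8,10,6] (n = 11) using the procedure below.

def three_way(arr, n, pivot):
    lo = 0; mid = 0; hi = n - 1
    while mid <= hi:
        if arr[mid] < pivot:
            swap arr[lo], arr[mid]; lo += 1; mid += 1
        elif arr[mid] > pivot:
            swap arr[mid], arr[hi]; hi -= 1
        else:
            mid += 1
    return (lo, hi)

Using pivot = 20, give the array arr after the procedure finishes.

[6,4,17,9,11,18,15,8,10,20,21]

pivot = 20; lo=0, mid=0, hi=10
arr[mid]=21>20: swap arr[0],arr[10]; hi=9 → [6,4,17,9,11,18,20,15,8,10,21]
arr[mid]=6<20: swap arr[0],arr[0]; lo=1,mid=1 → [6,4,17,9,11,18,20,15,8,10,21]
arr[mid]=4<20: swap arr[1],arr[1]; lo=2,mid=2 → [6,4,17,9,11,18,20,15,8,10,21]
arr[mid]=17<20: swap arr[2],arr[2]; lo=3,mid=3 → [6,4,17,9,11,18,20,15,8,10,21]
arr[mid]=9<20: swap arr[3],arr[3]; lo=4,mid=4 → [6,4,17,9,11,18,20,15,8,10,21]
arr[mid]=11<20: swap arr[4],arr[4]; lo=5,mid=5 → [6,4,17,9,11,18,20,15,8,10,21]
arr[mid]=18<20: swap arr[5],arr[5]; lo=6,mid=6 → [6,4,17,9,11,18,20,15,8,10,21]
arr[mid]=20=20: mid=7
arr[mid]=15<20: swap arr[6],arr[7]; lo=7,mid=8 → [6,4,17,9,11,18,15,20,8,10,21]
arr[mid]=8<20: swap arr[7],arr[8]; lo=8,mid=9 → [6,4,17,9,11,18,15,8,20,10,21]
arr[mid]=10<20: swap arr[8],arr[9]; lo=9,mid=10 → [6,4,17,9,11,18,15,8,10,20,21]
end: lo=9, hi=9; arr = [6,4,17,9,11,18,15,8,10,20,21]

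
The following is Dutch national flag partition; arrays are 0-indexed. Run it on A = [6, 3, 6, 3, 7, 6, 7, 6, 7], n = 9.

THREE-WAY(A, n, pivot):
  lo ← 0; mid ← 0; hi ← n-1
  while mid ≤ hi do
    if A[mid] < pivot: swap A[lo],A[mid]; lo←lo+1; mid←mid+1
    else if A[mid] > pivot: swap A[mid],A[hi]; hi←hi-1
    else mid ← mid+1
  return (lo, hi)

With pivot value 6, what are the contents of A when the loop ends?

[3, 3, 6, 6, 6, 6, 7, 7, 7]

pivot = 6; lo=0, mid=0, hi=8
A[mid]=6=6: mid=1
A[mid]=3<6: swap A[0],A[1]; lo=1,mid=2 → [3, 6, 6, 3, 7, 6, 7, 6, 7]
A[mid]=6=6: mid=3
A[mid]=3<6: swap A[1],A[3]; lo=2,mid=4 → [3, 3, 6, 6, 7, 6, 7, 6, 7]
A[mid]=7>6: swap A[4],A[8]; hi=7 → [3, 3, 6, 6, 7, 6, 7, 6, 7]
A[mid]=7>6: swap A[4],A[7]; hi=6 → [3, 3, 6, 6, 6, 6, 7, 7, 7]
A[mid]=6=6: mid=5
A[mid]=6=6: mid=6
A[mid]=7>6: swap A[6],A[6]; hi=5 → [3, 3, 6, 6, 6, 6, 7, 7, 7]
end: lo=2, hi=5; A = [3, 3, 6, 6, 6, 6, 7, 7, 7]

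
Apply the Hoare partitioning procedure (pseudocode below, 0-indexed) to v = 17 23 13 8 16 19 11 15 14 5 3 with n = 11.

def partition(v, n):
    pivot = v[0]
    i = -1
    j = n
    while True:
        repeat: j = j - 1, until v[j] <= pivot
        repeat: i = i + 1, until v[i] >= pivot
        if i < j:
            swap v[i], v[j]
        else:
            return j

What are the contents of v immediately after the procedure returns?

3 5 13 8 16 14 11 15 19 23 17

pivot=17
j stops at 10 (3), i stops at 0 (17); swap ⇒ 3 23 13 8 16 19 11 15 14 5 17
j stops at 9 (5), i stops at 1 (23); swap ⇒ 3 5 13 8 16 19 11 15 14 23 17
j stops at 8 (14), i stops at 5 (19); swap ⇒ 3 5 13 8 16 14 11 15 19 23 17
j stops at 7, i stops at 8; i≥j ⇒ return 7. v=3 5 13 8 16 14 11 15 19 23 17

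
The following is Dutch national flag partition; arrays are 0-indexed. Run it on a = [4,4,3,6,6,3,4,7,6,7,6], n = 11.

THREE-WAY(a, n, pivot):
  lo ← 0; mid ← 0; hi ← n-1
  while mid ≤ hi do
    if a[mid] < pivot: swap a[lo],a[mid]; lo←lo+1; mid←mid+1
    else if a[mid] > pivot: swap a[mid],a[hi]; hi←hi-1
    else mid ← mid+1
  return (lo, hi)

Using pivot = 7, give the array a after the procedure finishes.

pivot = 7; lo=0, mid=0, hi=10
a[mid]=4<7: swap a[0],a[0]; lo=1,mid=1 → [4,4,3,6,6,3,4,7,6,7,6]
a[mid]=4<7: swap a[1],a[1]; lo=2,mid=2 → [4,4,3,6,6,3,4,7,6,7,6]
a[mid]=3<7: swap a[2],a[2]; lo=3,mid=3 → [4,4,3,6,6,3,4,7,6,7,6]
a[mid]=6<7: swap a[3],a[3]; lo=4,mid=4 → [4,4,3,6,6,3,4,7,6,7,6]
a[mid]=6<7: swap a[4],a[4]; lo=5,mid=5 → [4,4,3,6,6,3,4,7,6,7,6]
a[mid]=3<7: swap a[5],a[5]; lo=6,mid=6 → [4,4,3,6,6,3,4,7,6,7,6]
a[mid]=4<7: swap a[6],a[6]; lo=7,mid=7 → [4,4,3,6,6,3,4,7,6,7,6]
a[mid]=7=7: mid=8
a[mid]=6<7: swap a[7],a[8]; lo=8,mid=9 → [4,4,3,6,6,3,4,6,7,7,6]
a[mid]=7=7: mid=10
a[mid]=6<7: swap a[8],a[10]; lo=9,mid=11 → [4,4,3,6,6,3,4,6,6,7,7]
end: lo=9, hi=10; a = [4,4,3,6,6,3,4,6,6,7,7]

[4,4,3,6,6,3,4,6,6,7,7]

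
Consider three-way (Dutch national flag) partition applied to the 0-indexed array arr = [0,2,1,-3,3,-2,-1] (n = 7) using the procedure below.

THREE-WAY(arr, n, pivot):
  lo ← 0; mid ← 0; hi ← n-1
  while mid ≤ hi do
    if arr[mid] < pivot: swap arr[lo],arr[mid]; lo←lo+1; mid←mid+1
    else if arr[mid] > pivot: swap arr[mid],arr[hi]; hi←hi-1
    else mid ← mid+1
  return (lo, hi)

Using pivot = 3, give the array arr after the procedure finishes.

lo=0 mid=0 hi=6
0<3: swap(0,0), lo=1 mid=1 ⇒ [0,2,1,-3,3,-2,-1]
2<3: swap(1,1), lo=2 mid=2 ⇒ [0,2,1,-3,3,-2,-1]
1<3: swap(2,2), lo=3 mid=3 ⇒ [0,2,1,-3,3,-2,-1]
-3<3: swap(3,3), lo=4 mid=4 ⇒ [0,2,1,-3,3,-2,-1]
3=3: mid=5
-2<3: swap(4,5), lo=5 mid=6 ⇒ [0,2,1,-3,-2,3,-1]
-1<3: swap(5,6), lo=6 mid=7 ⇒ [0,2,1,-3,-2,-1,3]
done. lo=6 hi=6; arr=[0,2,1,-3,-2,-1,3]

[0,2,1,-3,-2,-1,3]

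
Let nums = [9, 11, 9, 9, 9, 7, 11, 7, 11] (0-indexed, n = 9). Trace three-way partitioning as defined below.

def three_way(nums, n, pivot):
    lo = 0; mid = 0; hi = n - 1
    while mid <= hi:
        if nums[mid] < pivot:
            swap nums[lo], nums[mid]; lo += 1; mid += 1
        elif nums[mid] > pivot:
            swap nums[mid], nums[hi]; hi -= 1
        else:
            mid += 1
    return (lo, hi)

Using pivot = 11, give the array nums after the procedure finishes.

pivot = 11; lo=0, mid=0, hi=8
nums[mid]=9<11: swap nums[0],nums[0]; lo=1,mid=1 → [9, 11, 9, 9, 9, 7, 11, 7, 11]
nums[mid]=11=11: mid=2
nums[mid]=9<11: swap nums[1],nums[2]; lo=2,mid=3 → [9, 9, 11, 9, 9, 7, 11, 7, 11]
nums[mid]=9<11: swap nums[2],nums[3]; lo=3,mid=4 → [9, 9, 9, 11, 9, 7, 11, 7, 11]
nums[mid]=9<11: swap nums[3],nums[4]; lo=4,mid=5 → [9, 9, 9, 9, 11, 7, 11, 7, 11]
nums[mid]=7<11: swap nums[4],nums[5]; lo=5,mid=6 → [9, 9, 9, 9, 7, 11, 11, 7, 11]
nums[mid]=11=11: mid=7
nums[mid]=7<11: swap nums[5],nums[7]; lo=6,mid=8 → [9, 9, 9, 9, 7, 7, 11, 11, 11]
nums[mid]=11=11: mid=9
end: lo=6, hi=8; nums = [9, 9, 9, 9, 7, 7, 11, 11, 11]

[9, 9, 9, 9, 7, 7, 11, 11, 11]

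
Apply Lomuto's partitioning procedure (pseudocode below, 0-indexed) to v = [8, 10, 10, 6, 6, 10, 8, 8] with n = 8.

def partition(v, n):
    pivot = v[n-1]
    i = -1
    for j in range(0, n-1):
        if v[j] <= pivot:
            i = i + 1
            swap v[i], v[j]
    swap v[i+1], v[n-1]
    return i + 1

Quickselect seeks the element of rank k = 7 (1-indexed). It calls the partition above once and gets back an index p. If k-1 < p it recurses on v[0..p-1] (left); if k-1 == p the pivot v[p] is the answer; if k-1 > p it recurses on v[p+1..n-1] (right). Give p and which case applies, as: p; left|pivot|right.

pivot = v[7] = 8; i = -1
j=0: v[0]=8 ≤ 8 → i=0, swap v[0],v[0] (no change) → [8, 10, 10, 6, 6, 10, 8, 8]
j=1: v[1]=10 > 8 → no swap
j=2: v[2]=10 > 8 → no swap
j=3: v[3]=6 ≤ 8 → i=1, swap v[1],v[3] → [8, 6, 10, 10, 6, 10, 8, 8]
j=4: v[4]=6 ≤ 8 → i=2, swap v[2],v[4] → [8, 6, 6, 10, 10, 10, 8, 8]
j=5: v[5]=10 > 8 → no swap
j=6: v[6]=8 ≤ 8 → i=3, swap v[3],v[6] → [8, 6, 6, 8, 10, 10, 10, 8]
final swap v[4],v[7] → [8, 6, 6, 8, 8, 10, 10, 10]; return 4
p = 4; k-1 = 6 > 4 ⇒ right

4; right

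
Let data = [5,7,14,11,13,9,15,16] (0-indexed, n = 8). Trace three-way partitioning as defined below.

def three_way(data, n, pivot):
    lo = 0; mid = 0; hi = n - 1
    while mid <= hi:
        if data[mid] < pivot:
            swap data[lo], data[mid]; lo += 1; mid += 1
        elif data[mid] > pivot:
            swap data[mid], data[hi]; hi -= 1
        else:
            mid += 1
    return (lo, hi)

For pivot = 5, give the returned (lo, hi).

(0, 0)

lo=0 mid=0 hi=7
5=5: mid=1
7>5: swap(1,7), hi=6 ⇒ [5,16,14,11,13,9,15,7]
16>5: swap(1,6), hi=5 ⇒ [5,15,14,11,13,9,16,7]
15>5: swap(1,5), hi=4 ⇒ [5,9,14,11,13,15,16,7]
9>5: swap(1,4), hi=3 ⇒ [5,13,14,11,9,15,16,7]
13>5: swap(1,3), hi=2 ⇒ [5,11,14,13,9,15,16,7]
11>5: swap(1,2), hi=1 ⇒ [5,14,11,13,9,15,16,7]
14>5: swap(1,1), hi=0 ⇒ [5,14,11,13,9,15,16,7]
done. lo=0 hi=0; data=[5,14,11,13,9,15,16,7]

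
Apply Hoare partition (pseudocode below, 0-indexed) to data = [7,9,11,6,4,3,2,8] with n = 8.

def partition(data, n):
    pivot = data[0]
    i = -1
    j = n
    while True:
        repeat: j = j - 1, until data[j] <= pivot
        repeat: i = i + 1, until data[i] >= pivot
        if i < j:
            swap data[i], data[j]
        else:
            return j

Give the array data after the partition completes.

pivot = data[0] = 7; i = -1, j = 8
j→6 (data[6]=2≤7), i→0 (data[0]=7≥7); i<j, swap → [2,9,11,6,4,3,7,8]
j→5 (data[5]=3≤7), i→1 (data[1]=9≥7); i<j, swap → [2,3,11,6,4,9,7,8]
j→4 (data[4]=4≤7), i→2 (data[2]=11≥7); i<j, swap → [2,3,4,6,11,9,7,8]
j→3, i→4; i≥j, return j=3. data = [2,3,4,6,11,9,7,8]

[2,3,4,6,11,9,7,8]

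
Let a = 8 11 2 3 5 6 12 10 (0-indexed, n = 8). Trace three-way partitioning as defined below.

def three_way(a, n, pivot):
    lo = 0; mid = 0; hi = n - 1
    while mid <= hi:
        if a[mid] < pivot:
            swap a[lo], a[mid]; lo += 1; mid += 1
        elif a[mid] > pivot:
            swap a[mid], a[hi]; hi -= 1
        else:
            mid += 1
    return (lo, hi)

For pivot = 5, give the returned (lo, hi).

(2, 2)

pivot = 5; lo=0, mid=0, hi=7
a[mid]=8>5: swap a[0],a[7]; hi=6 → 10 11 2 3 5 6 12 8
a[mid]=10>5: swap a[0],a[6]; hi=5 → 12 11 2 3 5 6 10 8
a[mid]=12>5: swap a[0],a[5]; hi=4 → 6 11 2 3 5 12 10 8
a[mid]=6>5: swap a[0],a[4]; hi=3 → 5 11 2 3 6 12 10 8
a[mid]=5=5: mid=1
a[mid]=11>5: swap a[1],a[3]; hi=2 → 5 3 2 11 6 12 10 8
a[mid]=3<5: swap a[0],a[1]; lo=1,mid=2 → 3 5 2 11 6 12 10 8
a[mid]=2<5: swap a[1],a[2]; lo=2,mid=3 → 3 2 5 11 6 12 10 8
end: lo=2, hi=2; a = 3 2 5 11 6 12 10 8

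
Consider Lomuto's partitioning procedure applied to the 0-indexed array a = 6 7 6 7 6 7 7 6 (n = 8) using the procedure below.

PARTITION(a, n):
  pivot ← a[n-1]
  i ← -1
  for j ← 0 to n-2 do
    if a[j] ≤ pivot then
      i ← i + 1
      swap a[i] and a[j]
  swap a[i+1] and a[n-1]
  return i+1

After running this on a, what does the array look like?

pivot = a[7] = 6; i = -1
j=0: a[0]=6 ≤ 6 → i=0, swap a[0],a[0] (no change) → 6 7 6 7 6 7 7 6
j=1: a[1]=7 > 6 → no swap
j=2: a[2]=6 ≤ 6 → i=1, swap a[1],a[2] → 6 6 7 7 6 7 7 6
j=3: a[3]=7 > 6 → no swap
j=4: a[4]=6 ≤ 6 → i=2, swap a[2],a[4] → 6 6 6 7 7 7 7 6
j=5: a[5]=7 > 6 → no swap
j=6: a[6]=7 > 6 → no swap
final swap a[3],a[7] → 6 6 6 6 7 7 7 7; return 3

6 6 6 6 7 7 7 7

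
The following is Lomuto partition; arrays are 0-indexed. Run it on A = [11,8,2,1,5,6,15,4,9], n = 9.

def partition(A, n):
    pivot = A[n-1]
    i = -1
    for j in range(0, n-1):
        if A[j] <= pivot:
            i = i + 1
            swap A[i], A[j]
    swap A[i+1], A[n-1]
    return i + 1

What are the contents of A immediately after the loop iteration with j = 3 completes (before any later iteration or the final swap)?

pivot=9, i=-1
j=0: 11>9, skip
j=1: 8≤9, i=0, swap(0,1) ⇒ [8,11,2,1,5,6,15,4,9]
j=2: 2≤9, i=1, swap(1,2) ⇒ [8,2,11,1,5,6,15,4,9]
j=3: 1≤9, i=2, swap(2,3) ⇒ [8,2,1,11,5,6,15,4,9]
(after j=3) A = [8,2,1,11,5,6,15,4,9]

[8,2,1,11,5,6,15,4,9]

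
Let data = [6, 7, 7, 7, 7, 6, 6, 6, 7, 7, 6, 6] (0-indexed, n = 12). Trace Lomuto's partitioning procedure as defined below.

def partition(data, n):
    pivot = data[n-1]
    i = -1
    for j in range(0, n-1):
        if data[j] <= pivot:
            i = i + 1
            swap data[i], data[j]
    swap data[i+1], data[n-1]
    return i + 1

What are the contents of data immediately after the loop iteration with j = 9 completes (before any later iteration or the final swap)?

pivot=6, i=-1
j=0: 6≤6, i=0, swap(0,0) ⇒ [6, 7, 7, 7, 7, 6, 6, 6, 7, 7, 6, 6]
j=1: 7>6, skip
j=2: 7>6, skip
j=3: 7>6, skip
j=4: 7>6, skip
j=5: 6≤6, i=1, swap(1,5) ⇒ [6, 6, 7, 7, 7, 7, 6, 6, 7, 7, 6, 6]
j=6: 6≤6, i=2, swap(2,6) ⇒ [6, 6, 6, 7, 7, 7, 7, 6, 7, 7, 6, 6]
j=7: 6≤6, i=3, swap(3,7) ⇒ [6, 6, 6, 6, 7, 7, 7, 7, 7, 7, 6, 6]
j=8: 7>6, skip
j=9: 7>6, skip
(after j=9) data = [6, 6, 6, 6, 7, 7, 7, 7, 7, 7, 6, 6]

[6, 6, 6, 6, 7, 7, 7, 7, 7, 7, 6, 6]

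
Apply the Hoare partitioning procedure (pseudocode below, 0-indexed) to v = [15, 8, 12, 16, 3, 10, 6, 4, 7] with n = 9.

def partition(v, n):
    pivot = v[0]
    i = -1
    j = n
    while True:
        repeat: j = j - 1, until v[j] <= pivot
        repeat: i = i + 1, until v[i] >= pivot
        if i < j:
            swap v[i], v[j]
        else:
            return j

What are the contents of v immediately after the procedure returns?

pivot=15
j stops at 8 (7), i stops at 0 (15); swap ⇒ [7, 8, 12, 16, 3, 10, 6, 4, 15]
j stops at 7 (4), i stops at 3 (16); swap ⇒ [7, 8, 12, 4, 3, 10, 6, 16, 15]
j stops at 6, i stops at 7; i≥j ⇒ return 6. v=[7, 8, 12, 4, 3, 10, 6, 16, 15]

[7, 8, 12, 4, 3, 10, 6, 16, 15]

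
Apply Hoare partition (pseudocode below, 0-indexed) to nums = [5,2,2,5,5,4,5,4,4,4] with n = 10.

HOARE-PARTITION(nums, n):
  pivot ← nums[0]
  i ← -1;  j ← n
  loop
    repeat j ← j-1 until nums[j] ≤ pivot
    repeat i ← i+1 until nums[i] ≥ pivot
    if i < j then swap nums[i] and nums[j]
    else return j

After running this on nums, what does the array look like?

pivot = nums[0] = 5; i = -1, j = 10
j→9 (nums[9]=4≤5), i→0 (nums[0]=5≥5); i<j, swap → [4,2,2,5,5,4,5,4,4,5]
j→8 (nums[8]=4≤5), i→3 (nums[3]=5≥5); i<j, swap → [4,2,2,4,5,4,5,4,5,5]
j→7 (nums[7]=4≤5), i→4 (nums[4]=5≥5); i<j, swap → [4,2,2,4,4,4,5,5,5,5]
j→6, i→6; i≥j, return j=6. nums = [4,2,2,4,4,4,5,5,5,5]

[4,2,2,4,4,4,5,5,5,5]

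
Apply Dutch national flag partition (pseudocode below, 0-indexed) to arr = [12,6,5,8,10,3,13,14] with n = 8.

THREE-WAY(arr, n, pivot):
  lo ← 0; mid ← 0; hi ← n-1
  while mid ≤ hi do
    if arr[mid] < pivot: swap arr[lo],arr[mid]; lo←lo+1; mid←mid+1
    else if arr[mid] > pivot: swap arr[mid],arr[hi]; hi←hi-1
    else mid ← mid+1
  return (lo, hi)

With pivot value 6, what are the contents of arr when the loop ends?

[3,5,6,10,8,13,14,12]

lo=0 mid=0 hi=7
12>6: swap(0,7), hi=6 ⇒ [14,6,5,8,10,3,13,12]
14>6: swap(0,6), hi=5 ⇒ [13,6,5,8,10,3,14,12]
13>6: swap(0,5), hi=4 ⇒ [3,6,5,8,10,13,14,12]
3<6: swap(0,0), lo=1 mid=1 ⇒ [3,6,5,8,10,13,14,12]
6=6: mid=2
5<6: swap(1,2), lo=2 mid=3 ⇒ [3,5,6,8,10,13,14,12]
8>6: swap(3,4), hi=3 ⇒ [3,5,6,10,8,13,14,12]
10>6: swap(3,3), hi=2 ⇒ [3,5,6,10,8,13,14,12]
done. lo=2 hi=2; arr=[3,5,6,10,8,13,14,12]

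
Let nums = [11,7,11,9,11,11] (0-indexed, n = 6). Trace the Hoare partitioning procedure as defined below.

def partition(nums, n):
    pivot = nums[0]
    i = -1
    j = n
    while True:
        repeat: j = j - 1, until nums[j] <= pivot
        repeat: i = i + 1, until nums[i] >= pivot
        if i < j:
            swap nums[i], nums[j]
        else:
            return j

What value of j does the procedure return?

pivot = nums[0] = 11; i = -1, j = 6
j→5 (nums[5]=11≤11), i→0 (nums[0]=11≥11); i<j, swap → [11,7,11,9,11,11]
j→4 (nums[4]=11≤11), i→2 (nums[2]=11≥11); i<j, swap → [11,7,11,9,11,11]
j→3, i→4; i≥j, return j=3. nums = [11,7,11,9,11,11]

3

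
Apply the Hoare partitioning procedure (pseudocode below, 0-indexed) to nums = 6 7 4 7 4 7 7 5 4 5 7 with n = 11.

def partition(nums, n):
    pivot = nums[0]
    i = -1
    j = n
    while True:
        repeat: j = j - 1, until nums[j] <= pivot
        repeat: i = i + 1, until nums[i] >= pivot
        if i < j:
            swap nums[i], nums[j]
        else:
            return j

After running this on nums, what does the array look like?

pivot = nums[0] = 6; i = -1, j = 11
j→9 (nums[9]=5≤6), i→0 (nums[0]=6≥6); i<j, swap → 5 7 4 7 4 7 7 5 4 6 7
j→8 (nums[8]=4≤6), i→1 (nums[1]=7≥6); i<j, swap → 5 4 4 7 4 7 7 5 7 6 7
j→7 (nums[7]=5≤6), i→3 (nums[3]=7≥6); i<j, swap → 5 4 4 5 4 7 7 7 7 6 7
j→4, i→5; i≥j, return j=4. nums = 5 4 4 5 4 7 7 7 7 6 7

5 4 4 5 4 7 7 7 7 6 7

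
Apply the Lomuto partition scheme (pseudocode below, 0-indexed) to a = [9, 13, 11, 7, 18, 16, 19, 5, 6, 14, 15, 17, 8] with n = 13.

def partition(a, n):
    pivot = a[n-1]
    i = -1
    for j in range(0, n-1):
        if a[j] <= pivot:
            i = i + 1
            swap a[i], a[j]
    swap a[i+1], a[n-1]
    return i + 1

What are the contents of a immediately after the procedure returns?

[7, 5, 6, 8, 18, 16, 19, 13, 11, 14, 15, 17, 9]

pivot=8, i=-1
j=0: 9>8, skip
j=1: 13>8, skip
j=2: 11>8, skip
j=3: 7≤8, i=0, swap(0,3) ⇒ [7, 13, 11, 9, 18, 16, 19, 5, 6, 14, 15, 17, 8]
j=4: 18>8, skip
j=5: 16>8, skip
j=6: 19>8, skip
j=7: 5≤8, i=1, swap(1,7) ⇒ [7, 5, 11, 9, 18, 16, 19, 13, 6, 14, 15, 17, 8]
j=8: 6≤8, i=2, swap(2,8) ⇒ [7, 5, 6, 9, 18, 16, 19, 13, 11, 14, 15, 17, 8]
j=9: 14>8, skip
j=10: 15>8, skip
j=11: 17>8, skip
swap(3,12) ⇒ [7, 5, 6, 8, 18, 16, 19, 13, 11, 14, 15, 17, 9]; return 3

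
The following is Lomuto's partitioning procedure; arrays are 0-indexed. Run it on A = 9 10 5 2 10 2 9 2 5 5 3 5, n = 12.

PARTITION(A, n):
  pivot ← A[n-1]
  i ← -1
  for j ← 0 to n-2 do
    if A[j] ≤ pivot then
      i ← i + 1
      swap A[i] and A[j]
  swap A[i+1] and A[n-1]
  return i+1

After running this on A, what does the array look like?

5 2 2 2 5 5 3 5 10 9 9 10

pivot = A[11] = 5; i = -1
j=0: A[0]=9 > 5 → no swap
j=1: A[1]=10 > 5 → no swap
j=2: A[2]=5 ≤ 5 → i=0, swap A[0],A[2] → 5 10 9 2 10 2 9 2 5 5 3 5
j=3: A[3]=2 ≤ 5 → i=1, swap A[1],A[3] → 5 2 9 10 10 2 9 2 5 5 3 5
j=4: A[4]=10 > 5 → no swap
j=5: A[5]=2 ≤ 5 → i=2, swap A[2],A[5] → 5 2 2 10 10 9 9 2 5 5 3 5
j=6: A[6]=9 > 5 → no swap
j=7: A[7]=2 ≤ 5 → i=3, swap A[3],A[7] → 5 2 2 2 10 9 9 10 5 5 3 5
j=8: A[8]=5 ≤ 5 → i=4, swap A[4],A[8] → 5 2 2 2 5 9 9 10 10 5 3 5
j=9: A[9]=5 ≤ 5 → i=5, swap A[5],A[9] → 5 2 2 2 5 5 9 10 10 9 3 5
j=10: A[10]=3 ≤ 5 → i=6, swap A[6],A[10] → 5 2 2 2 5 5 3 10 10 9 9 5
final swap A[7],A[11] → 5 2 2 2 5 5 3 5 10 9 9 10; return 7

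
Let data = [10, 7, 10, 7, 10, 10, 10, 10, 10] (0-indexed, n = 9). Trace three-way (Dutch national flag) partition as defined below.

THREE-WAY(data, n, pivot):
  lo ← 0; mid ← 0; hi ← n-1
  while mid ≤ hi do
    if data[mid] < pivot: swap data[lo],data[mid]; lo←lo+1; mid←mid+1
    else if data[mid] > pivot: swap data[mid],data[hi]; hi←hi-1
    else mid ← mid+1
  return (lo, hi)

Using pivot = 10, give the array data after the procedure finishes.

[7, 7, 10, 10, 10, 10, 10, 10, 10]

pivot = 10; lo=0, mid=0, hi=8
data[mid]=10=10: mid=1
data[mid]=7<10: swap data[0],data[1]; lo=1,mid=2 → [7, 10, 10, 7, 10, 10, 10, 10, 10]
data[mid]=10=10: mid=3
data[mid]=7<10: swap data[1],data[3]; lo=2,mid=4 → [7, 7, 10, 10, 10, 10, 10, 10, 10]
data[mid]=10=10: mid=5
data[mid]=10=10: mid=6
data[mid]=10=10: mid=7
data[mid]=10=10: mid=8
data[mid]=10=10: mid=9
end: lo=2, hi=8; data = [7, 7, 10, 10, 10, 10, 10, 10, 10]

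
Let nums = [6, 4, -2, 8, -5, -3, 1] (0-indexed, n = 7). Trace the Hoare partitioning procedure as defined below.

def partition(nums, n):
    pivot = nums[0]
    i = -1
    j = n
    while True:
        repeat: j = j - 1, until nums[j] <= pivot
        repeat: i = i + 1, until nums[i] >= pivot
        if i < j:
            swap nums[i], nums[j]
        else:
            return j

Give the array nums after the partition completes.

[1, 4, -2, -3, -5, 8, 6]

pivot=6
j stops at 6 (1), i stops at 0 (6); swap ⇒ [1, 4, -2, 8, -5, -3, 6]
j stops at 5 (-3), i stops at 3 (8); swap ⇒ [1, 4, -2, -3, -5, 8, 6]
j stops at 4, i stops at 5; i≥j ⇒ return 4. nums=[1, 4, -2, -3, -5, 8, 6]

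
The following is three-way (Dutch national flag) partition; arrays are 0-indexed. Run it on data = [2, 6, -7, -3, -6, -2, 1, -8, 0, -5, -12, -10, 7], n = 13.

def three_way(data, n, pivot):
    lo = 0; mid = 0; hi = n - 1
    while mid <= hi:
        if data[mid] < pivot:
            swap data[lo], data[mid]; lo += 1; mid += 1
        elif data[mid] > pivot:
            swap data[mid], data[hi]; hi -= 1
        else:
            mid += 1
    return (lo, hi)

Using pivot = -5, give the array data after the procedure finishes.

[-10, -12, -7, -6, -8, -5, 1, 0, -2, -3, 6, 7, 2]

lo=0 mid=0 hi=12
2>-5: swap(0,12), hi=11 ⇒ [7, 6, -7, -3, -6, -2, 1, -8, 0, -5, -12, -10, 2]
7>-5: swap(0,11), hi=10 ⇒ [-10, 6, -7, -3, -6, -2, 1, -8, 0, -5, -12, 7, 2]
-10<-5: swap(0,0), lo=1 mid=1 ⇒ [-10, 6, -7, -3, -6, -2, 1, -8, 0, -5, -12, 7, 2]
6>-5: swap(1,10), hi=9 ⇒ [-10, -12, -7, -3, -6, -2, 1, -8, 0, -5, 6, 7, 2]
-12<-5: swap(1,1), lo=2 mid=2 ⇒ [-10, -12, -7, -3, -6, -2, 1, -8, 0, -5, 6, 7, 2]
-7<-5: swap(2,2), lo=3 mid=3 ⇒ [-10, -12, -7, -3, -6, -2, 1, -8, 0, -5, 6, 7, 2]
-3>-5: swap(3,9), hi=8 ⇒ [-10, -12, -7, -5, -6, -2, 1, -8, 0, -3, 6, 7, 2]
-5=-5: mid=4
-6<-5: swap(3,4), lo=4 mid=5 ⇒ [-10, -12, -7, -6, -5, -2, 1, -8, 0, -3, 6, 7, 2]
-2>-5: swap(5,8), hi=7 ⇒ [-10, -12, -7, -6, -5, 0, 1, -8, -2, -3, 6, 7, 2]
0>-5: swap(5,7), hi=6 ⇒ [-10, -12, -7, -6, -5, -8, 1, 0, -2, -3, 6, 7, 2]
-8<-5: swap(4,5), lo=5 mid=6 ⇒ [-10, -12, -7, -6, -8, -5, 1, 0, -2, -3, 6, 7, 2]
1>-5: swap(6,6), hi=5 ⇒ [-10, -12, -7, -6, -8, -5, 1, 0, -2, -3, 6, 7, 2]
done. lo=5 hi=5; data=[-10, -12, -7, -6, -8, -5, 1, 0, -2, -3, 6, 7, 2]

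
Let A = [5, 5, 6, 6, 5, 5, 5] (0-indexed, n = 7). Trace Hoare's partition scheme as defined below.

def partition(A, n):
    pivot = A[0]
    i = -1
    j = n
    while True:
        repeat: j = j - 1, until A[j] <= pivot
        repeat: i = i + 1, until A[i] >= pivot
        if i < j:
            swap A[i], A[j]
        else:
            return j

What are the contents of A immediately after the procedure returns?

[5, 5, 5, 6, 6, 5, 5]

pivot = A[0] = 5; i = -1, j = 7
j→6 (A[6]=5≤5), i→0 (A[0]=5≥5); i<j, swap → [5, 5, 6, 6, 5, 5, 5]
j→5 (A[5]=5≤5), i→1 (A[1]=5≥5); i<j, swap → [5, 5, 6, 6, 5, 5, 5]
j→4 (A[4]=5≤5), i→2 (A[2]=6≥5); i<j, swap → [5, 5, 5, 6, 6, 5, 5]
j→2, i→3; i≥j, return j=2. A = [5, 5, 5, 6, 6, 5, 5]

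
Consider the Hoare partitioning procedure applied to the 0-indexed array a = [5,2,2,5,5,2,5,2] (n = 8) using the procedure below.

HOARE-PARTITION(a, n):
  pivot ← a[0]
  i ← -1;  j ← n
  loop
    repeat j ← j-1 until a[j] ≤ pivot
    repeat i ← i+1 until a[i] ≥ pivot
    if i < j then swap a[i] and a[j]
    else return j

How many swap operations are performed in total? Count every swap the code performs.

3

pivot = a[0] = 5; i = -1, j = 8
j→7 (a[7]=2≤5), i→0 (a[0]=5≥5); i<j, swap → [2,2,2,5,5,2,5,5]
j→6 (a[6]=5≤5), i→3 (a[3]=5≥5); i<j, swap → [2,2,2,5,5,2,5,5]
j→5 (a[5]=2≤5), i→4 (a[4]=5≥5); i<j, swap → [2,2,2,5,2,5,5,5]
j→4, i→5; i≥j, return j=4. a = [2,2,2,5,2,5,5,5]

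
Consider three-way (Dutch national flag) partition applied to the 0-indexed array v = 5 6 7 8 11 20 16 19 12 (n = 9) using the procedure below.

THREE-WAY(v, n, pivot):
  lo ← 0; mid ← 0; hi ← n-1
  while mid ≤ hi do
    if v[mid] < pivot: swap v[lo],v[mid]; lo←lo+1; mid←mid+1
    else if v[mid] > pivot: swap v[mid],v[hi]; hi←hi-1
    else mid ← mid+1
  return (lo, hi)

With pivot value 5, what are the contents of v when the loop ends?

5 7 8 11 20 16 19 12 6

lo=0 mid=0 hi=8
5=5: mid=1
6>5: swap(1,8), hi=7 ⇒ 5 12 7 8 11 20 16 19 6
12>5: swap(1,7), hi=6 ⇒ 5 19 7 8 11 20 16 12 6
19>5: swap(1,6), hi=5 ⇒ 5 16 7 8 11 20 19 12 6
16>5: swap(1,5), hi=4 ⇒ 5 20 7 8 11 16 19 12 6
20>5: swap(1,4), hi=3 ⇒ 5 11 7 8 20 16 19 12 6
11>5: swap(1,3), hi=2 ⇒ 5 8 7 11 20 16 19 12 6
8>5: swap(1,2), hi=1 ⇒ 5 7 8 11 20 16 19 12 6
7>5: swap(1,1), hi=0 ⇒ 5 7 8 11 20 16 19 12 6
done. lo=0 hi=0; v=5 7 8 11 20 16 19 12 6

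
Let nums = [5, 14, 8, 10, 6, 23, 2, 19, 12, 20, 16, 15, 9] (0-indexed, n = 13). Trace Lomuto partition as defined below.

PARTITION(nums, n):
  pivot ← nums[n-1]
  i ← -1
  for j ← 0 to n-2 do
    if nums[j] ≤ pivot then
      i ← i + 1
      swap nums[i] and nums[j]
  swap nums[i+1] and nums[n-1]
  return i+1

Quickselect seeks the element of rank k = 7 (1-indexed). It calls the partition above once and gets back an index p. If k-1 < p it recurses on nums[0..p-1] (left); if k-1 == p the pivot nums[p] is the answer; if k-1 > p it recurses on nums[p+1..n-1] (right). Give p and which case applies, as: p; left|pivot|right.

pivot = nums[12] = 9; i = -1
j=0: nums[0]=5 ≤ 9 → i=0, swap nums[0],nums[0] (no change) → [5, 14, 8, 10, 6, 23, 2, 19, 12, 20, 16, 15, 9]
j=1: nums[1]=14 > 9 → no swap
j=2: nums[2]=8 ≤ 9 → i=1, swap nums[1],nums[2] → [5, 8, 14, 10, 6, 23, 2, 19, 12, 20, 16, 15, 9]
j=3: nums[3]=10 > 9 → no swap
j=4: nums[4]=6 ≤ 9 → i=2, swap nums[2],nums[4] → [5, 8, 6, 10, 14, 23, 2, 19, 12, 20, 16, 15, 9]
j=5: nums[5]=23 > 9 → no swap
j=6: nums[6]=2 ≤ 9 → i=3, swap nums[3],nums[6] → [5, 8, 6, 2, 14, 23, 10, 19, 12, 20, 16, 15, 9]
j=7: nums[7]=19 > 9 → no swap
j=8: nums[8]=12 > 9 → no swap
j=9: nums[9]=20 > 9 → no swap
j=10: nums[10]=16 > 9 → no swap
j=11: nums[11]=15 > 9 → no swap
final swap nums[4],nums[12] → [5, 8, 6, 2, 9, 23, 10, 19, 12, 20, 16, 15, 14]; return 4
p = 4; k-1 = 6 > 4 ⇒ right

4; right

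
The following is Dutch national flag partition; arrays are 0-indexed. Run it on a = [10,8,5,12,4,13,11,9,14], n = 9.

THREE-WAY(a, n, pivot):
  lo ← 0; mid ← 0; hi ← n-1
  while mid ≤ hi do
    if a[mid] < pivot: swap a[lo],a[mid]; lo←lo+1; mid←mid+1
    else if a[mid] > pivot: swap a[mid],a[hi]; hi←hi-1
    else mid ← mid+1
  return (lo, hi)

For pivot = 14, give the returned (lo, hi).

(8, 8)

pivot = 14; lo=0, mid=0, hi=8
a[mid]=10<14: swap a[0],a[0]; lo=1,mid=1 → [10,8,5,12,4,13,11,9,14]
a[mid]=8<14: swap a[1],a[1]; lo=2,mid=2 → [10,8,5,12,4,13,11,9,14]
a[mid]=5<14: swap a[2],a[2]; lo=3,mid=3 → [10,8,5,12,4,13,11,9,14]
a[mid]=12<14: swap a[3],a[3]; lo=4,mid=4 → [10,8,5,12,4,13,11,9,14]
a[mid]=4<14: swap a[4],a[4]; lo=5,mid=5 → [10,8,5,12,4,13,11,9,14]
a[mid]=13<14: swap a[5],a[5]; lo=6,mid=6 → [10,8,5,12,4,13,11,9,14]
a[mid]=11<14: swap a[6],a[6]; lo=7,mid=7 → [10,8,5,12,4,13,11,9,14]
a[mid]=9<14: swap a[7],a[7]; lo=8,mid=8 → [10,8,5,12,4,13,11,9,14]
a[mid]=14=14: mid=9
end: lo=8, hi=8; a = [10,8,5,12,4,13,11,9,14]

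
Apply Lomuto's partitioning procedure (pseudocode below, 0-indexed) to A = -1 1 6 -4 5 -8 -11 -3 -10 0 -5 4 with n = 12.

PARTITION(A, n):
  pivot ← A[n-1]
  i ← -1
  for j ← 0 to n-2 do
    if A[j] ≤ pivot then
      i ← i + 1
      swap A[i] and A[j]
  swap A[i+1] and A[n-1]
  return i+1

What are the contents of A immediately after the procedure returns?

pivot=4, i=-1
j=0: -1≤4, i=0, swap(0,0) ⇒ -1 1 6 -4 5 -8 -11 -3 -10 0 -5 4
j=1: 1≤4, i=1, swap(1,1) ⇒ -1 1 6 -4 5 -8 -11 -3 -10 0 -5 4
j=2: 6>4, skip
j=3: -4≤4, i=2, swap(2,3) ⇒ -1 1 -4 6 5 -8 -11 -3 -10 0 -5 4
j=4: 5>4, skip
j=5: -8≤4, i=3, swap(3,5) ⇒ -1 1 -4 -8 5 6 -11 -3 -10 0 -5 4
j=6: -11≤4, i=4, swap(4,6) ⇒ -1 1 -4 -8 -11 6 5 -3 -10 0 -5 4
j=7: -3≤4, i=5, swap(5,7) ⇒ -1 1 -4 -8 -11 -3 5 6 -10 0 -5 4
j=8: -10≤4, i=6, swap(6,8) ⇒ -1 1 -4 -8 -11 -3 -10 6 5 0 -5 4
j=9: 0≤4, i=7, swap(7,9) ⇒ -1 1 -4 -8 -11 -3 -10 0 5 6 -5 4
j=10: -5≤4, i=8, swap(8,10) ⇒ -1 1 -4 -8 -11 -3 -10 0 -5 6 5 4
swap(9,11) ⇒ -1 1 -4 -8 -11 -3 -10 0 -5 4 5 6; return 9

-1 1 -4 -8 -11 -3 -10 0 -5 4 5 6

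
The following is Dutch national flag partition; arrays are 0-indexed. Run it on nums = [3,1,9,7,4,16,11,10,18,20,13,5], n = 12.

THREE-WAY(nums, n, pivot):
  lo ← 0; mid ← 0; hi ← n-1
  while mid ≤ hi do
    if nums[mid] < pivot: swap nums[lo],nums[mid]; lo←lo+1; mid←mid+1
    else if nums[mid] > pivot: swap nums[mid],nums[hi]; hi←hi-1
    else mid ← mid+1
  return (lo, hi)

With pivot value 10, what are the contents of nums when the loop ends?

[3,1,9,7,4,5,10,18,20,13,11,16]

pivot = 10; lo=0, mid=0, hi=11
nums[mid]=3<10: swap nums[0],nums[0]; lo=1,mid=1 → [3,1,9,7,4,16,11,10,18,20,13,5]
nums[mid]=1<10: swap nums[1],nums[1]; lo=2,mid=2 → [3,1,9,7,4,16,11,10,18,20,13,5]
nums[mid]=9<10: swap nums[2],nums[2]; lo=3,mid=3 → [3,1,9,7,4,16,11,10,18,20,13,5]
nums[mid]=7<10: swap nums[3],nums[3]; lo=4,mid=4 → [3,1,9,7,4,16,11,10,18,20,13,5]
nums[mid]=4<10: swap nums[4],nums[4]; lo=5,mid=5 → [3,1,9,7,4,16,11,10,18,20,13,5]
nums[mid]=16>10: swap nums[5],nums[11]; hi=10 → [3,1,9,7,4,5,11,10,18,20,13,16]
nums[mid]=5<10: swap nums[5],nums[5]; lo=6,mid=6 → [3,1,9,7,4,5,11,10,18,20,13,16]
nums[mid]=11>10: swap nums[6],nums[10]; hi=9 → [3,1,9,7,4,5,13,10,18,20,11,16]
nums[mid]=13>10: swap nums[6],nums[9]; hi=8 → [3,1,9,7,4,5,20,10,18,13,11,16]
nums[mid]=20>10: swap nums[6],nums[8]; hi=7 → [3,1,9,7,4,5,18,10,20,13,11,16]
nums[mid]=18>10: swap nums[6],nums[7]; hi=6 → [3,1,9,7,4,5,10,18,20,13,11,16]
nums[mid]=10=10: mid=7
end: lo=6, hi=6; nums = [3,1,9,7,4,5,10,18,20,13,11,16]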